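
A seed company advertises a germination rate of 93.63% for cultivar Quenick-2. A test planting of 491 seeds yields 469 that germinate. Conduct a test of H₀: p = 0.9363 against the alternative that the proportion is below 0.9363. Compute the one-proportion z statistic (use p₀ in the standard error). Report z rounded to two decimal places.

p̂ = 469/491 = 0.95519.
Standard error under H₀: √(0.9363×0.0637/491) = 0.01102.
z = (0.95519 − 0.9363)/0.01102 = 0.01889/0.01102 = 1.71.

z = 1.71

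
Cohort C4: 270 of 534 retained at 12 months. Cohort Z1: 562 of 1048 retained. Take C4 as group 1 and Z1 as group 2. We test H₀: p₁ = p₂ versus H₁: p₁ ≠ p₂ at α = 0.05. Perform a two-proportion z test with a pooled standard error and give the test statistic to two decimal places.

p̂₁ = 270/534 ≈ 0.50562, p̂₂ = 562/1048 ≈ 0.53626.
Pooled p̂ = (270+562)/(534+1048) = 832/1582 = 0.52592.
SE = √(p̂(1−p̂)(1/n₁+1/n₂)) = √(0.52592·0.47408·0.00282686) = √(0.000704816) = 0.02655.
z = (0.50562 − 0.53626)/0.02655 = -0.03064/0.02655 = -1.15.
Two-sided p-value ≈ 2·Φ(−1.154) = 0.2484; since p > α = 0.05, fail to reject H₀.

z = -1.15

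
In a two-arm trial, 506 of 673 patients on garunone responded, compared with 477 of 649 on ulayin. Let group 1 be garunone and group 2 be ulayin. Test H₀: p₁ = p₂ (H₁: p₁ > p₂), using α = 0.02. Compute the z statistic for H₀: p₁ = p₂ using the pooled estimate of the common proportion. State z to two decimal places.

z = 0.70

p̂₁ = 506/673 ≈ 0.7519, p̂₂ = 477/649 ≈ 0.7350.
Pooled p̂ = (506+477)/(673+649) = 983/1322 = 0.7436.
SE = √(p̂(1−p̂)(1/n₁+1/n₂)) = √(0.7436·0.2564·0.00302672) = √(0.000577115) = 0.0240.
z = (0.7519 − 0.7350)/0.0240 = 0.0169/0.0240 = 0.70.
p-value = P(Z > 0.703) ≈ 0.2411; since p > α = 0.02, fail to reject H₀.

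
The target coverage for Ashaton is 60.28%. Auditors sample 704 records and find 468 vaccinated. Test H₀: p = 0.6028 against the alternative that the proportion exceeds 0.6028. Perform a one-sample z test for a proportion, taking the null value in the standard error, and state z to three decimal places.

z = 3.360

p̂ = 468/704 ≈ 0.664773.
Standard error under H₀: √(0.6028×0.3972/704) = 0.018442.
z = (0.664773 − 0.6028)/0.018442 = 0.061973/0.018442 = 3.360.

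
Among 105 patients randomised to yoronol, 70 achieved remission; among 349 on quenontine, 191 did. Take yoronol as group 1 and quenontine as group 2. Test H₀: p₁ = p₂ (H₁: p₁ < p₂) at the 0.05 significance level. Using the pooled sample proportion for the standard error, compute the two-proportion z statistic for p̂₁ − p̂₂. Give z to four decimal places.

z = 2.1697

p̂₁ = 70/105 ≈ 0.666667, p̂₂ = 191/349 ≈ 0.547278.
Pooled p̂ = (70+191)/(105+349) = 261/454 = 0.574890.
SE = √(p̂(1−p̂)(1/n₁+1/n₂)) = √(0.574890·0.425110·0.0123891) = √(0.0030278) = 0.055025.
z = (0.666667 − 0.547278)/0.055025 = 0.119389/0.055025 = 2.1697.
p-value = P(Z < 2.170) ≈ 0.9850; since p > α = 0.05, fail to reject H₀.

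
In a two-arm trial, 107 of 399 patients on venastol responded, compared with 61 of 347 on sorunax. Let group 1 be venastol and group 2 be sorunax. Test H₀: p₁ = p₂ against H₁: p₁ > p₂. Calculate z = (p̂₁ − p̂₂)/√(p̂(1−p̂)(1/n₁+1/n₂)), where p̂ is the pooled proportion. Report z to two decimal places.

p̂₁ = 107/399 = 0.2682, p̂₂ = 61/347 = 0.1758.
Pooled p̂ = (107+61)/(399+347) = 168/746 = 0.2252.
SE = √(p̂(1−p̂)(1/n₁+1/n₂)) = √(0.2252·0.7748·0.00538811) = √(0.000940147) = 0.0307.
z = (0.2682 − 0.1758)/0.0307 = 0.0924/0.0307 = 3.01.
p-value = P(Z > 3.013) ≈ 0.0013.

z = 3.01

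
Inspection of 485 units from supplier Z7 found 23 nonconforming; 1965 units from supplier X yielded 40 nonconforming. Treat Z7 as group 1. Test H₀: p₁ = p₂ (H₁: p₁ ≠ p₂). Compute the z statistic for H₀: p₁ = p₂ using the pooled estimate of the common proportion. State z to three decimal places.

z = 3.373

p̂₁ = 23/485 = 0.047423, p̂₂ = 40/1965 = 0.020356.
Pooled p̂ = (23+40)/(485+1965) = 63/2450 = 0.025714.
SE = √(0.0250531 × 0.00257076) = 0.008025.
z = (0.047423 − 0.020356)/0.008025 = 0.027067/0.008025 = 3.373.
p-value = 2·P(Z > 3.373) ≈ 0.0007.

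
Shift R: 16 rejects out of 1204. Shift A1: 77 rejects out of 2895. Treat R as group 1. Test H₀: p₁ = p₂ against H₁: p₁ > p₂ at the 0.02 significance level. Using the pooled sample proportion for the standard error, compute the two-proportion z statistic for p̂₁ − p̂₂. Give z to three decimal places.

z = -2.606

p̂₁ = 16/1204 = 0.0132890, p̂₂ = 77/2895 = 0.0265976.
Pooled p̂ = (16+77)/(1204+2895) = 93/4099 = 0.0226885.
SE = √(p̂(1−p̂)(1/n₁+1/n₂)) = √(0.0226885·0.9773115·0.00117599) = √(2.6076e-05) = 0.0051065.
z = (0.0132890 − 0.0265976)/0.0051065 = -0.0133086/0.0051065 = -2.606.
p-value = P(Z > -2.606) ≈ 0.9954. With α = 0.02, fail to reject H₀.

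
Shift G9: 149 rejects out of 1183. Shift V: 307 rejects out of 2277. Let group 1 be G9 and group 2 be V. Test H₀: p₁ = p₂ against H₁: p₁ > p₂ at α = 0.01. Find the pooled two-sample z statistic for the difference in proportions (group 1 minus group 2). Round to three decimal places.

z = -0.732

p̂₁ = 149/1183 ≈ 0.125951, p̂₂ = 307/2277 ≈ 0.134827.
Pooled p̂ = (149+307)/(1183+2277) = 456/3460 = 0.131792.
SE = √(0.114423 × 0.00128448) = 0.012123.
z = (0.125951 − 0.134827)/0.012123 = -0.008876/0.012123 = -0.732.
p-value = P(Z > -0.732) ≈ 0.7679; since p > α = 0.01, fail to reject H₀.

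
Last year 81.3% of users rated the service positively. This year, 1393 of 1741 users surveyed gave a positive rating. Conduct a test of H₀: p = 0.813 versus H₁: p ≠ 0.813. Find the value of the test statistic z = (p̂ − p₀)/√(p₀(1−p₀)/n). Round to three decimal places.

z = -1.379

p̂ = 1393/1741 = 0.800115.
Under H₀, SE = √(0.813·0.187/1741) = √(8.7324e-05) = 0.009345.
z = (0.800115 − 0.813)/0.009345 = -0.012885/0.009345 = -1.379.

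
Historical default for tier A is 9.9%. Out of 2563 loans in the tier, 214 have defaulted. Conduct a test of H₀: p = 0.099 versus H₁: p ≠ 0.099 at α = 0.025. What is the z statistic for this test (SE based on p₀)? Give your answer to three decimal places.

p̂ = 214/2563 ≈ 0.083496.
Standard error under H₀: √(0.099×0.901/2563) = 0.005899.
z = (0.083496 − 0.099)/0.005899 = -0.015504/0.005899 = -2.628.
Two-sided p-value ≈ 2·Φ(−2.628) = 0.0086. With α = 0.025, reject H₀.

z = -2.628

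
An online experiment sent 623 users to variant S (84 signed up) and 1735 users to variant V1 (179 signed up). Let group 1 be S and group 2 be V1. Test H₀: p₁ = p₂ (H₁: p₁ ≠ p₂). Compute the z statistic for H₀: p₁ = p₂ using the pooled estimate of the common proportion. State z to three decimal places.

p̂₁ = 84/623 ≈ 0.134831, p̂₂ = 179/1735 ≈ 0.103170.
Pooled p̂ = (84+179)/(623+1735) = 263/2358 = 0.111535.
SE = √(p̂(1−p̂)(1/n₁+1/n₂)) = √(0.111535·0.888465·0.00218151) = √(0.000216176) = 0.014703.
z = (0.134831 − 0.103170)/0.014703 = 0.031661/0.014703 = 2.153.
Two-sided p-value ≈ 2·Φ(−2.153) = 0.0313.

z = 2.153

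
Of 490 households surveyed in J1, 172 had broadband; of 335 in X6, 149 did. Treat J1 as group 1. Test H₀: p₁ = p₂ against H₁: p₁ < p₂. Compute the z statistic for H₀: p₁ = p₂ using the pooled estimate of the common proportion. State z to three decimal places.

z = -2.713

p̂₁ = 172/490 = 0.35102, p̂₂ = 149/335 = 0.44478.
Pooled p̂ = (172+149)/(490+335) = 321/825 = 0.38909.
SE = √(p̂(1−p̂)(1/n₁+1/n₂)) = √(0.38909·0.61091·0.00502589) = √(0.00119465) = 0.03456.
z = (0.35102 − 0.44478)/0.03456 = -0.09376/0.03456 = -2.713.
p-value = P(Z < -2.713) ≈ 0.0033.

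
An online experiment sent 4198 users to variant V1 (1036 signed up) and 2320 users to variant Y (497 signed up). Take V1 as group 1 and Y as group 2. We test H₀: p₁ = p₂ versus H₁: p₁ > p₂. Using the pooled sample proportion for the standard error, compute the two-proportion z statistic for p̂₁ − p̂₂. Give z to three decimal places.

z = 2.968

p̂₁ = 1036/4198 = 0.24678, p̂₂ = 497/2320 = 0.21422.
Pooled p̂ = (1036+497)/(4198+2320) = 1533/6518 = 0.23519.
SE = √(p̂(1−p̂)(1/n₁+1/n₂)) = √(0.23519·0.76481·0.000669243) = √(0.000120382) = 0.01097.
z = (0.24678 − 0.21422)/0.01097 = 0.03256/0.01097 = 2.968.
p-value = P(Z > 2.968) ≈ 0.0015.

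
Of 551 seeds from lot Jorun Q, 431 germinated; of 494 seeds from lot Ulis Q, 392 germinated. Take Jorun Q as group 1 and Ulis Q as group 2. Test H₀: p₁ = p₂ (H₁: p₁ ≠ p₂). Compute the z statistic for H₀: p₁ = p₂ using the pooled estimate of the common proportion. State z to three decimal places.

p̂₁ = 431/551 ≈ 0.78221, p̂₂ = 392/494 ≈ 0.79352.
Pooled p̂ = (431+392)/(551+494) = 823/1045 = 0.78756.
SE = √(0.167309 × 0.00383917) = 0.02534.
z = (0.78221 − 0.79352)/0.02534 = -0.01131/0.02534 = -0.446.

z = -0.446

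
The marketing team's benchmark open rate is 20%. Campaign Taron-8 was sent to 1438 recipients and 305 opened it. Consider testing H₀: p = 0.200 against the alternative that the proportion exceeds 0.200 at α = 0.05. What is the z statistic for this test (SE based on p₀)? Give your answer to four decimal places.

z = 1.1471

p̂ = 305/1438 ≈ 0.212100.
Standard error under H₀: √(0.2×0.8/1438) = 0.010548.
z = (0.212100 − 0.2)/0.010548 = 0.012100/0.010548 = 1.1471.
p-value = P(Z > 1.147) ≈ 0.1257. With α = 0.05, fail to reject H₀.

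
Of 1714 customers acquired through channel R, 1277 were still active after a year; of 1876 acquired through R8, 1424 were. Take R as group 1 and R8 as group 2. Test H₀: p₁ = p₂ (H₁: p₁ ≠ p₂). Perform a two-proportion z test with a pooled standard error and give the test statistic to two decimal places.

z = -0.97

p̂₁ = 1277/1714 = 0.74504, p̂₂ = 1424/1876 = 0.75906.
Pooled p̂ = (1277+1424)/(1714+1876) = 2701/3590 = 0.75237.
SE = √(0.186311 × 0.00111648) = 0.01442.
z = (0.74504 − 0.75906)/0.01442 = -0.01402/0.01442 = -0.97.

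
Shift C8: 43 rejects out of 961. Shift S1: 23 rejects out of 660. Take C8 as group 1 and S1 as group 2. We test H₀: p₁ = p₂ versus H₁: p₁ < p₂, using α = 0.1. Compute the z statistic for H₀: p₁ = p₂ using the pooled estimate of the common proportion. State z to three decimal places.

z = 0.991

p̂₁ = 43/961 ≈ 0.04475, p̂₂ = 23/660 ≈ 0.03485.
Pooled p̂ = (43+23)/(961+660) = 66/1621 = 0.04072.
SE = √(p̂(1−p̂)(1/n₁+1/n₂)) = √(0.04072·0.95928·0.00255573) = √(9.98215e-05) = 0.00999.
z = (0.04475 − 0.03485)/0.00999 = 0.00990/0.00999 = 0.991.
p-value = P(Z < 0.991) ≈ 0.8390. With α = 0.1, fail to reject H₀.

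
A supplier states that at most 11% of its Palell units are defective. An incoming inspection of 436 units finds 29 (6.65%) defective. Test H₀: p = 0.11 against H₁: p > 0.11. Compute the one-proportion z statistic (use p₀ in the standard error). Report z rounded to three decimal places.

p̂ = 29/436 ≈ 0.066514.
Under H₀, SE = √(0.11·0.89/436) = √(0.000224541) = 0.014985.
z = (0.066514 − 0.11)/0.014985 = -0.043486/0.014985 = -2.902.
p-value = P(Z > -2.902) ≈ 0.9981.

z = -2.902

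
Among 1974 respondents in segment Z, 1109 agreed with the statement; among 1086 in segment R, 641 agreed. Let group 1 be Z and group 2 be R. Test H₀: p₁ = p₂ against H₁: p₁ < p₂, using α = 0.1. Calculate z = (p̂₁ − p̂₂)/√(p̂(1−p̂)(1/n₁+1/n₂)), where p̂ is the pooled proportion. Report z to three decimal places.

p̂₁ = 1109/1974 ≈ 0.561803, p̂₂ = 641/1086 ≈ 0.590239.
Pooled p̂ = (1109+641)/(1974+1086) = 1750/3060 = 0.571895.
SE = √(p̂(1−p̂)(1/n₁+1/n₂)) = √(0.571895·0.428105·0.0014274) = √(0.000349471) = 0.018694.
z = (0.561803 − 0.590239)/0.018694 = -0.028436/0.018694 = -1.521.
p-value = P(Z < -1.521) ≈ 0.0641. With α = 0.1, reject H₀.

z = -1.521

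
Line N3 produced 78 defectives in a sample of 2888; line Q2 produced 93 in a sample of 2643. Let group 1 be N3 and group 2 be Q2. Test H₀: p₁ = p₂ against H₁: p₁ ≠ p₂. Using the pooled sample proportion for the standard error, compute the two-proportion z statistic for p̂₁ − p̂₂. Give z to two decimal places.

z = -1.76

p̂₁ = 78/2888 ≈ 0.02701, p̂₂ = 93/2643 ≈ 0.03519.
Pooled p̂ = (78+93)/(2888+2643) = 171/5531 = 0.03092.
SE = √(0.0299608 × 0.000724618) = 0.00466.
z = (0.02701 − 0.03519)/0.00466 = -0.00818/0.00466 = -1.76.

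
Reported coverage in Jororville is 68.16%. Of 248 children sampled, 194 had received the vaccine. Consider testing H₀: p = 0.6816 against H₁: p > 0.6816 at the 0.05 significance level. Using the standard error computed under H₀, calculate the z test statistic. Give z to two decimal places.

p̂ = 194/248 ≈ 0.7823.
SE = √(p₀(1−p₀)/n) = √(0.21702/248) = 0.0296.
z = (0.7823 − 0.6816)/0.0296 = 0.1007/0.0296 = 3.40.
p-value = P(Z > 3.403) ≈ 0.0003, so at α = 0.05 we reject H₀.

z = 3.40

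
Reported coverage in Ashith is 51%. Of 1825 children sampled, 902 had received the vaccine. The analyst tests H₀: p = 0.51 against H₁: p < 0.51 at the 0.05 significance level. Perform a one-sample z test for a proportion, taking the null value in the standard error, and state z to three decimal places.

p̂ = 902/1825 = 0.49425.
Under H₀, SE = √(0.51·0.49/1825) = √(0.000136932) = 0.01170.
z = (0.49425 − 0.51)/0.01170 = -0.01575/0.01170 = -1.346.
p-value = P(Z < -1.346) ≈ 0.0891, so at α = 0.05 we fail to reject H₀.

z = -1.346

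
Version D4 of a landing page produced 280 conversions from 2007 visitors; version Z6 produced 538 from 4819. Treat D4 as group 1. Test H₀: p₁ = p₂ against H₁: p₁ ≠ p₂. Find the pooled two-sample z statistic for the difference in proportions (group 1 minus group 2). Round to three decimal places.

z = 3.230

p̂₁ = 280/2007 = 0.139512, p̂₂ = 538/4819 = 0.111641.
Pooled p̂ = (280+538)/(2007+4819) = 818/6826 = 0.119836.
SE = √(0.105475 × 0.000705768) = 0.008628.
z = (0.139512 − 0.111641)/0.008628 = 0.027871/0.008628 = 3.230.
p-value = 2·P(Z > 3.230) ≈ 0.0012.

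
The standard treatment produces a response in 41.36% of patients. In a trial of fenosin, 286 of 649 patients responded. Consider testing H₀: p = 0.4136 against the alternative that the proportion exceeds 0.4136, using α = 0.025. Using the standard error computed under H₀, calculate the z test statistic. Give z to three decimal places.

p̂ = 286/649 = 0.44068.
Under H₀, SE = √(0.4136·0.5864/649) = √(0.000373706) = 0.01933.
z = (0.44068 − 0.4136)/0.01933 = 0.02708/0.01933 = 1.401.
p-value = P(Z > 1.401) ≈ 0.0806. With α = 0.025, fail to reject H₀.

z = 1.401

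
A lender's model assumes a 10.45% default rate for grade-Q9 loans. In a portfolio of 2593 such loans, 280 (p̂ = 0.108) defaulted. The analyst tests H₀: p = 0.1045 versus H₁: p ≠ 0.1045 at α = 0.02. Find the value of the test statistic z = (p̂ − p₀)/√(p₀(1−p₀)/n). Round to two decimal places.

z = 0.58

p̂ = 280/2593 = 0.1080.
SE = √(p₀(1−p₀)/n) = √(0.09358/2593) = 0.0060.
z = (0.1080 − 0.1045)/0.0060 = 0.0035/0.0060 = 0.58.
p-value = 2·P(Z > 0.580) ≈ 0.5621. With α = 0.02, fail to reject H₀.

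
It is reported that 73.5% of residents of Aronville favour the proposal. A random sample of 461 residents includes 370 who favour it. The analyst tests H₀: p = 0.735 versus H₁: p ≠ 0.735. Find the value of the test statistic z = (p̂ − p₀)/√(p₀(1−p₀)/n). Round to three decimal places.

z = 3.289

p̂ = 370/461 = 0.802603.
SE = √(p₀(1−p₀)/n) = √(0.19478/461) = 0.020555.
z = (0.802603 − 0.735)/0.020555 = 0.067603/0.020555 = 3.289.
p-value = 2·P(Z > 3.289) ≈ 0.0010.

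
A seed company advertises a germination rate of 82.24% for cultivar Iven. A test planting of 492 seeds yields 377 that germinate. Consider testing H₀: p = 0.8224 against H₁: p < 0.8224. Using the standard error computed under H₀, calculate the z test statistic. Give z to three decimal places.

z = -3.258

p̂ = 377/492 = 0.76626.
Standard error under H₀: √(0.8224×0.1776/492) = 0.01723.
z = (0.76626 − 0.8224)/0.01723 = -0.05614/0.01723 = -3.258.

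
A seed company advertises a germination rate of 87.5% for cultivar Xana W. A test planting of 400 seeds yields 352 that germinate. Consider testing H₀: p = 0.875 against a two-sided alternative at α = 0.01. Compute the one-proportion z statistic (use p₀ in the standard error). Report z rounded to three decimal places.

z = 0.302

p̂ = 352/400 = 0.88000.
Standard error under H₀: √(0.875×0.125/400) = 0.01654.
z = (0.88000 − 0.875)/0.01654 = 0.00500/0.01654 = 0.302.
p-value = 2·P(Z > 0.302) ≈ 0.7624, so at α = 0.01 we fail to reject H₀.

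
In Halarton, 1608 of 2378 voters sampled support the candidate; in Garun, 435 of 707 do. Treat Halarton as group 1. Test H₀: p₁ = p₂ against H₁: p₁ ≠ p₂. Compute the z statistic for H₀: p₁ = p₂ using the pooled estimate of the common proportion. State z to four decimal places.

p̂₁ = 1608/2378 = 0.6761985, p̂₂ = 435/707 = 0.6152758.
Pooled p̂ = (1608+435)/(2378+707) = 2043/3085 = 0.6622366.
SE = √(p̂(1−p̂)(1/n₁+1/n₂)) = √(0.6622366·0.3377634·0.00183495) = √(0.00041044) = 0.0202593.
z = (0.6761985 − 0.6152758)/0.0202593 = 0.0609227/0.0202593 = 3.0071.

z = 3.0071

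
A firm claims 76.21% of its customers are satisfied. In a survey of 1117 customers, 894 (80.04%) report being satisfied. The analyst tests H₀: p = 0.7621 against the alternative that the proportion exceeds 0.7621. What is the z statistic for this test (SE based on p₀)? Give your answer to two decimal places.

z = 3.00

p̂ = 894/1117 = 0.80036.
Under H₀, SE = √(0.7621·0.2379/1117) = √(0.000162313) = 0.01274.
z = (0.80036 − 0.7621)/0.01274 = 0.03826/0.01274 = 3.00.
p-value = P(Z > 3.003) ≈ 0.0013.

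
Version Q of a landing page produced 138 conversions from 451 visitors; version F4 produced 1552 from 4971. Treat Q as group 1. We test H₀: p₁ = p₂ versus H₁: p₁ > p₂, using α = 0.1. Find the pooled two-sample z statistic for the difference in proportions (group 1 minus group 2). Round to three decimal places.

z = -0.273

p̂₁ = 138/451 = 0.30599, p̂₂ = 1552/4971 = 0.31221.
Pooled p̂ = (138+1552)/(451+4971) = 1690/5422 = 0.31169.
SE = √(0.214541 × 0.00241846) = 0.02278.
z = (0.30599 − 0.31221)/0.02278 = -0.00622/0.02278 = -0.273.
p-value = P(Z > -0.273) ≈ 0.6077. With α = 0.1, fail to reject H₀.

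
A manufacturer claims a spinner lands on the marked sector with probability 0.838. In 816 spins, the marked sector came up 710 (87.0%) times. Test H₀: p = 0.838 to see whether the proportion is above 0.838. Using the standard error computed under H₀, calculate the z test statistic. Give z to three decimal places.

z = 2.489

p̂ = 710/816 ≈ 0.870098.
Standard error under H₀: √(0.838×0.162/816) = 0.012898.
z = (0.870098 − 0.838)/0.012898 = 0.032098/0.012898 = 2.489.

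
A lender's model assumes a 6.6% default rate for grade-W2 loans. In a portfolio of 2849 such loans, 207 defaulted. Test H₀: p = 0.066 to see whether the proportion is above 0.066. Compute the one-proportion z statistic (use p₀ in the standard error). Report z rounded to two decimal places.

p̂ = 207/2849 ≈ 0.0727.
SE = √(p₀(1−p₀)/n) = √(0.061644/2849) = 0.0047.
z = (0.0727 − 0.066)/0.0047 = 0.0067/0.0047 = 1.43.
p-value = P(Z > 1.431) ≈ 0.0762.

z = 1.43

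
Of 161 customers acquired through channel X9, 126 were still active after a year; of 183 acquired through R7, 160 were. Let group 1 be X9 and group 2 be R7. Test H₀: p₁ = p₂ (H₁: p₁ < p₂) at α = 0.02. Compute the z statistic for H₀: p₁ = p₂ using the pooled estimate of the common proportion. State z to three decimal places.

z = -2.267

p̂₁ = 126/161 ≈ 0.78261, p̂₂ = 160/183 ≈ 0.87432.
Pooled p̂ = (126+160)/(161+183) = 286/344 = 0.83140.
SE = √(p̂(1−p̂)(1/n₁+1/n₂)) = √(0.83140·0.16860·0.0116757) = √(0.00163666) = 0.04046.
z = (0.78261 − 0.87432)/0.04046 = -0.09171/0.04046 = -2.267.
p-value = P(Z < -2.267) ≈ 0.0117. With α = 0.02, reject H₀.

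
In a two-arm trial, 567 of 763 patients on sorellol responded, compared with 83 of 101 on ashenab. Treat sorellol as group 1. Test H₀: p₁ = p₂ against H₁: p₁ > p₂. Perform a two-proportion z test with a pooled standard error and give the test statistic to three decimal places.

z = -1.721

p̂₁ = 567/763 ≈ 0.74312, p̂₂ = 83/101 ≈ 0.82178.
Pooled p̂ = (567+83)/(763+101) = 650/864 = 0.75231.
SE = √(0.186337 × 0.0112116) = 0.04571.
z = (0.74312 − 0.82178)/0.04571 = -0.07866/0.04571 = -1.721.
p-value = P(Z > -1.721) ≈ 0.9574.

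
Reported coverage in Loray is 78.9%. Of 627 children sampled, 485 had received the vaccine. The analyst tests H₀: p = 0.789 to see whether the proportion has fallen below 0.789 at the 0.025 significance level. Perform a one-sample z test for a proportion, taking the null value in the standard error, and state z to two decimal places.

p̂ = 485/627 ≈ 0.7735.
Under H₀, SE = √(0.789·0.211/627) = √(0.000265517) = 0.0163.
z = (0.7735 − 0.789)/0.0163 = -0.0155/0.0163 = -0.95.
p-value = P(Z < -0.950) ≈ 0.1711; since p > α = 0.025, fail to reject H₀.

z = -0.95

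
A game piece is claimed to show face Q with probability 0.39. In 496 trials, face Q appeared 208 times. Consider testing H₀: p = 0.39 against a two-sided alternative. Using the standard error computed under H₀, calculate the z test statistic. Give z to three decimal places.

p̂ = 208/496 ≈ 0.41935.
Under H₀, SE = √(0.39·0.61/496) = √(0.000479637) = 0.02190.
z = (0.41935 − 0.39)/0.02190 = 0.02935/0.02190 = 1.340.

z = 1.340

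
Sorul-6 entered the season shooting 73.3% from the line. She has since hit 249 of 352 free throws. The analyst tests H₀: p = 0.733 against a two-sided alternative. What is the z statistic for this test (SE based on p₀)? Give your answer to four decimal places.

p̂ = 249/352 ≈ 0.707386.
SE = √(p₀(1−p₀)/n) = √(0.19571/352) = 0.023580.
z = (0.707386 − 0.733)/0.023580 = -0.025614/0.023580 = -1.0863.
Two-sided p-value ≈ 2·Φ(−1.086) = 0.2774.

z = -1.0863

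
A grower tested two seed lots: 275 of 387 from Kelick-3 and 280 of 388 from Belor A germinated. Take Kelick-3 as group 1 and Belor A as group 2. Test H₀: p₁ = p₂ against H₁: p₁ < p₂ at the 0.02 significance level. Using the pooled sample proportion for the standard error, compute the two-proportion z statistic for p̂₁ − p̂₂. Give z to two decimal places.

p̂₁ = 275/387 ≈ 0.7106, p̂₂ = 280/388 ≈ 0.7216.
Pooled p̂ = (275+280)/(387+388) = 555/775 = 0.7161.
SE = √(0.203288 × 0.0051613) = 0.0324.
z = (0.7106 − 0.7216)/0.0324 = -0.0110/0.0324 = -0.34.
p-value = P(Z < -0.341) ≈ 0.3664, so at α = 0.02 we fail to reject H₀.

z = -0.34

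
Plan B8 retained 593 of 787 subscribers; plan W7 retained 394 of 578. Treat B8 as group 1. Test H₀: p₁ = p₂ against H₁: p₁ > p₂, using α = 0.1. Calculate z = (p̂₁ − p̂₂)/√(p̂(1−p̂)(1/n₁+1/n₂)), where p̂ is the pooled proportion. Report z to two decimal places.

z = 2.93

p̂₁ = 593/787 = 0.7535, p̂₂ = 394/578 = 0.6817.
Pooled p̂ = (593+394)/(787+578) = 987/1365 = 0.7231.
SE = √(0.200237 × 0.00300075) = 0.0245.
z = (0.7535 − 0.6817)/0.0245 = 0.0718/0.0245 = 2.93.
p-value = P(Z > 2.930) ≈ 0.0017. With α = 0.1, reject H₀.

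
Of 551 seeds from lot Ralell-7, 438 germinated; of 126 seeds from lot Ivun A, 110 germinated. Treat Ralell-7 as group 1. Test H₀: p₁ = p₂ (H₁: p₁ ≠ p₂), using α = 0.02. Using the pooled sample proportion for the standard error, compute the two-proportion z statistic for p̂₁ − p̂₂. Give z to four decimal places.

p̂₁ = 438/551 ≈ 0.794918, p̂₂ = 110/126 ≈ 0.873016.
Pooled p̂ = (438+110)/(551+126) = 548/677 = 0.809453.
SE = √(p̂(1−p̂)(1/n₁+1/n₂)) = √(0.809453·0.190547·0.00975139) = √(0.00150404) = 0.038782.
z = (0.794918 − 0.873016)/0.038782 = -0.078098/0.038782 = -2.0138.
p-value = 2·P(Z > 2.014) ≈ 0.0440, so at α = 0.02 we fail to reject H₀.

z = -2.0138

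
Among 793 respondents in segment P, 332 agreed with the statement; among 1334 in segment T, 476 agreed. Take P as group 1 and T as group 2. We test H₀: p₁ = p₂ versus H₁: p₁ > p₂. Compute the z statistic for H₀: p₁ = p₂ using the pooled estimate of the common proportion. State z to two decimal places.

p̂₁ = 332/793 ≈ 0.4187, p̂₂ = 476/1334 ≈ 0.3568.
Pooled p̂ = (332+476)/(793+1334) = 808/2127 = 0.3799.
SE = √(p̂(1−p̂)(1/n₁+1/n₂)) = √(0.3799·0.6201·0.00201066) = √(0.000473652) = 0.0218.
z = (0.4187 − 0.3568)/0.0218 = 0.0619/0.0218 = 2.84.

z = 2.84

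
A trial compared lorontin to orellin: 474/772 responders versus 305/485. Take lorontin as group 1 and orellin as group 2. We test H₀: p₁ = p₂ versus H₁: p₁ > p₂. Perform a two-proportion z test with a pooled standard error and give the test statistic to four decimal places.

p̂₁ = 474/772 ≈ 0.613990, p̂₂ = 305/485 ≈ 0.628866.
Pooled p̂ = (474+305)/(772+485) = 779/1257 = 0.619730.
SE = √(p̂(1−p̂)(1/n₁+1/n₂)) = √(0.619730·0.380270·0.00335719) = √(0.000791172) = 0.028128.
z = (0.613990 − 0.628866)/0.028128 = -0.014876/0.028128 = -0.5289.

z = -0.5289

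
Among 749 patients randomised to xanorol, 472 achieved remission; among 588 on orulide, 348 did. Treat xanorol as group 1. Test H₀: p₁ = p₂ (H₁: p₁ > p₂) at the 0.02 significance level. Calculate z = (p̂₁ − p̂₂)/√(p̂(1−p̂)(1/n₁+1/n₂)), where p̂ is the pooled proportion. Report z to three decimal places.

p̂₁ = 472/749 = 0.63017, p̂₂ = 348/588 = 0.59184.
Pooled p̂ = (472+348)/(749+588) = 820/1337 = 0.61331.
SE = √(p̂(1−p̂)(1/n₁+1/n₂)) = √(0.61331·0.38669·0.00303579) = √(0.000719969) = 0.02683.
z = (0.63017 − 0.59184)/0.02683 = 0.03833/0.02683 = 1.429.
p-value = P(Z > 1.429) ≈ 0.0765, so at α = 0.02 we fail to reject H₀.

z = 1.429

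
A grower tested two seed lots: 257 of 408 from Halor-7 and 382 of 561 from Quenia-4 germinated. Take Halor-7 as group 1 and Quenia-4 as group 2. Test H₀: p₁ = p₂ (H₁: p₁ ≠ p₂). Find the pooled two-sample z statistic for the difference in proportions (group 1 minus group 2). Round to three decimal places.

z = -1.655

p̂₁ = 257/408 ≈ 0.62990, p̂₂ = 382/561 ≈ 0.68093.
Pooled p̂ = (257+382)/(408+561) = 639/969 = 0.65944.
SE = √(p̂(1−p̂)(1/n₁+1/n₂)) = √(0.65944·0.34056·0.00423351) = √(0.000950754) = 0.03083.
z = (0.62990 − 0.68093)/0.03083 = -0.05103/0.03083 = -1.655.
Two-sided p-value ≈ 2·Φ(−1.655) = 0.0980.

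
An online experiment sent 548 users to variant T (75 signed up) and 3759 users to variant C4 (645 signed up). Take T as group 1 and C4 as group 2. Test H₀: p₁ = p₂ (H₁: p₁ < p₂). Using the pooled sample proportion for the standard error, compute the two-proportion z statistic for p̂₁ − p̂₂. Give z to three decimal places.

z = -2.035

p̂₁ = 75/548 ≈ 0.136861, p̂₂ = 645/3759 ≈ 0.171588.
Pooled p̂ = (75+645)/(548+3759) = 720/4307 = 0.167170.
SE = √(0.139224 × 0.00209085) = 0.017062.
z = (0.136861 − 0.171588)/0.017062 = -0.034727/0.017062 = -2.035.
p-value = P(Z < -2.035) ≈ 0.0209.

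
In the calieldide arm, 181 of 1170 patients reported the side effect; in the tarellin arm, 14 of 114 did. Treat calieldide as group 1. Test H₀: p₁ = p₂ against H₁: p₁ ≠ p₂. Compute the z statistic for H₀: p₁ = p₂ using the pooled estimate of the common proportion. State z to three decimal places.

z = 0.906

p̂₁ = 181/1170 = 0.15470, p̂₂ = 14/114 = 0.12281.
Pooled p̂ = (181+14)/(1170+114) = 195/1284 = 0.15187.
SE = √(0.128805 × 0.00962663) = 0.03521.
z = (0.15470 − 0.12281)/0.03521 = 0.03189/0.03521 = 0.906.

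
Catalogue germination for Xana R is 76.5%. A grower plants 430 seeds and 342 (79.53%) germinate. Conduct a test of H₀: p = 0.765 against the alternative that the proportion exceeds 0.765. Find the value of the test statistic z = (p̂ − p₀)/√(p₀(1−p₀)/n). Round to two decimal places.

z = 1.48

p̂ = 342/430 = 0.79535.
SE = √(p₀(1−p₀)/n) = √(0.17977/430) = 0.02045.
z = (0.79535 − 0.765)/0.02045 = 0.03035/0.02045 = 1.48.
p-value = P(Z > 1.484) ≈ 0.0689.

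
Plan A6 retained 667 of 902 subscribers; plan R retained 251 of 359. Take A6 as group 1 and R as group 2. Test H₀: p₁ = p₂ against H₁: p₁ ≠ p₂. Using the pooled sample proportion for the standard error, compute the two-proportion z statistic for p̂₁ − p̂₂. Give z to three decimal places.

z = 1.451

p̂₁ = 667/902 ≈ 0.739468, p̂₂ = 251/359 ≈ 0.699164.
Pooled p̂ = (667+251)/(902+359) = 918/1261 = 0.727994.
SE = √(p̂(1−p̂)(1/n₁+1/n₂)) = √(0.727994·0.272006·0.00389416) = √(0.000771118) = 0.027769.
z = (0.739468 − 0.699164)/0.027769 = 0.040304/0.027769 = 1.451.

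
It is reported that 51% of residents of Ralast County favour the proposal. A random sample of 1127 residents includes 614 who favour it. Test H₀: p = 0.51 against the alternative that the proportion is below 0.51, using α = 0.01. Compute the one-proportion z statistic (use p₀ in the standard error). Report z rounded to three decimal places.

p̂ = 614/1127 ≈ 0.54481.
Standard error under H₀: √(0.51×0.49/1127) = 0.01489.
z = (0.54481 − 0.51)/0.01489 = 0.03481/0.01489 = 2.338.
p-value = P(Z < 2.338) ≈ 0.9903; since p > α = 0.01, fail to reject H₀.

z = 2.338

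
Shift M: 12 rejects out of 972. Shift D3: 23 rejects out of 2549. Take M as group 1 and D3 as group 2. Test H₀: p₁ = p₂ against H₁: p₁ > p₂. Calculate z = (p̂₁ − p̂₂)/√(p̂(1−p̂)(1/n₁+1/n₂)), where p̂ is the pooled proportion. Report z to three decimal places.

p̂₁ = 12/972 ≈ 0.0123457, p̂₂ = 23/2549 ≈ 0.0090231.
Pooled p̂ = (12+23)/(972+2549) = 35/3521 = 0.0099404.
SE = √(p̂(1−p̂)(1/n₁+1/n₂)) = √(0.0099404·0.9900596·0.00142112) = √(1.3986e-05) = 0.0037398.
z = (0.0123457 − 0.0090231)/0.0037398 = 0.0033226/0.0037398 = 0.888.
p-value = P(Z > 0.888) ≈ 0.1872.

z = 0.888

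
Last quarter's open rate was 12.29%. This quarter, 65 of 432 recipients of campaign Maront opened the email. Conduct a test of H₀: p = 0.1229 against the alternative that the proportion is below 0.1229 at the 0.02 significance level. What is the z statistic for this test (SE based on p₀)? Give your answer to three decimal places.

p̂ = 65/432 = 0.150463.
Standard error under H₀: √(0.1229×0.8771/432) = 0.015796.
z = (0.150463 − 0.1229)/0.015796 = 0.027563/0.015796 = 1.745.
p-value = P(Z < 1.745) ≈ 0.9595; since p > α = 0.02, fail to reject H₀.

z = 1.745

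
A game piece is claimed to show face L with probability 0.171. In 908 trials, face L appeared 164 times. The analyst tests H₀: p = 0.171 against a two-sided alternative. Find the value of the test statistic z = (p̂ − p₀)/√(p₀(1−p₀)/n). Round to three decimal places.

z = 0.770

p̂ = 164/908 ≈ 0.18062.
Under H₀, SE = √(0.171·0.829/908) = √(0.000156122) = 0.01249.
z = (0.18062 − 0.171)/0.01249 = 0.00962/0.01249 = 0.770.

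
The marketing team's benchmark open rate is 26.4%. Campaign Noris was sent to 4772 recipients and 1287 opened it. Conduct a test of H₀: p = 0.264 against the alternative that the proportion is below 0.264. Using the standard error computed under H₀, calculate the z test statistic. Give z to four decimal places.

p̂ = 1287/4772 ≈ 0.269698.
SE = √(p₀(1−p₀)/n) = √(0.1943/4772) = 0.006381.
z = (0.269698 − 0.264)/0.006381 = 0.005698/0.006381 = 0.8930.

z = 0.8930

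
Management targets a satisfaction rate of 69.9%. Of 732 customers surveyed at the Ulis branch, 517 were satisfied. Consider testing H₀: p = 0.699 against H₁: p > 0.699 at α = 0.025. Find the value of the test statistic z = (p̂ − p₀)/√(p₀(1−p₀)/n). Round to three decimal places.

z = 0.430

p̂ = 517/732 = 0.706284.
Standard error under H₀: √(0.699×0.301/732) = 0.016954.
z = (0.706284 − 0.699)/0.016954 = 0.007284/0.016954 = 0.430.
p-value = P(Z > 0.430) ≈ 0.3337, so at α = 0.025 we fail to reject H₀.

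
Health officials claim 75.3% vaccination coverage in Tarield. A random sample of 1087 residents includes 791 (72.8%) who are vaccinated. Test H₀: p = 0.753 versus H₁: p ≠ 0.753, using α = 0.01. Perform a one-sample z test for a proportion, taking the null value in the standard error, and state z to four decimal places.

p̂ = 791/1087 ≈ 0.727691.
Under H₀, SE = √(0.753·0.247/1087) = √(0.000171105) = 0.013081.
z = (0.727691 − 0.753)/0.013081 = -0.025309/0.013081 = -1.9348.
Two-sided p-value ≈ 2·Φ(−1.935) = 0.0530, so at α = 0.01 we fail to reject H₀.

z = -1.9348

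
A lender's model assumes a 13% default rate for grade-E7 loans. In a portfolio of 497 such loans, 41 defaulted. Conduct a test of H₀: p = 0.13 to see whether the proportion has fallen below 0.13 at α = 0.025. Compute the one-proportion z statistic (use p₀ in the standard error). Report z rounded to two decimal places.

p̂ = 41/497 ≈ 0.0825.
Under H₀, SE = √(0.13·0.87/497) = √(0.000227565) = 0.0151.
z = (0.0825 − 0.13)/0.0151 = -0.0475/0.0151 = -3.15.
p-value = P(Z < -3.149) ≈ 0.0008. With α = 0.025, reject H₀.

z = -3.15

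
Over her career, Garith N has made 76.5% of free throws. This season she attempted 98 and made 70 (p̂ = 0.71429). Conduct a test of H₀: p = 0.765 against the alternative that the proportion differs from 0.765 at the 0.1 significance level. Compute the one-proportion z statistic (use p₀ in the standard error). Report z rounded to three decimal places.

p̂ = 70/98 ≈ 0.71429.
SE = √(p₀(1−p₀)/n) = √(0.17977/98) = 0.04283.
z = (0.71429 − 0.765)/0.04283 = -0.05071/0.04283 = -1.184.
Two-sided p-value ≈ 2·Φ(−1.184) = 0.2364. With α = 0.1, fail to reject H₀.

z = -1.184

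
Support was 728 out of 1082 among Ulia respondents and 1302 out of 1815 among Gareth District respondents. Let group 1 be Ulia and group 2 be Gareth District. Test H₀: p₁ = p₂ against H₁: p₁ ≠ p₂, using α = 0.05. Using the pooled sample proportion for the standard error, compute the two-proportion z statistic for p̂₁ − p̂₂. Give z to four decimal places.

p̂₁ = 728/1082 = 0.6728281, p̂₂ = 1302/1815 = 0.7173554.
Pooled p̂ = (728+1302)/(1082+1815) = 2030/2897 = 0.7007249.
SE = √(p̂(1−p̂)(1/n₁+1/n₂)) = √(0.7007249·0.2992751·0.00147518) = √(0.000309359) = 0.0175886.
z = (0.6728281 − 0.7173554)/0.0175886 = -0.0445273/0.0175886 = -2.5316.
p-value = 2·P(Z > 2.532) ≈ 0.0114; since p < α = 0.05, reject H₀.

z = -2.5316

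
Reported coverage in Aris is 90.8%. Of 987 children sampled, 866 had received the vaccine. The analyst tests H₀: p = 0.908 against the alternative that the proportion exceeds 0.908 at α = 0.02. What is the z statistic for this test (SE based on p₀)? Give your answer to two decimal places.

p̂ = 866/987 = 0.8774.
Under H₀, SE = √(0.908·0.092/987) = √(8.46363e-05) = 0.0092.
z = (0.8774 − 0.908)/0.0092 = -0.0306/0.0092 = -3.33.
p-value = P(Z > -3.325) ≈ 0.9996, so at α = 0.02 we fail to reject H₀.

z = -3.33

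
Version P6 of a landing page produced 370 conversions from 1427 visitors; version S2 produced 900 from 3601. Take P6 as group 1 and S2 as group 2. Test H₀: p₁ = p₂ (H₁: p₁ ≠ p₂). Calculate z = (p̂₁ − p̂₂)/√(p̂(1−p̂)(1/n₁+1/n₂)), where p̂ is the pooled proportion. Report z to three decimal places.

p̂₁ = 370/1427 = 0.259285, p̂₂ = 900/3601 = 0.249931.
Pooled p̂ = (370+900)/(1427+3601) = 1270/5028 = 0.252586.
SE = √(0.188786 × 0.000978471) = 0.013591.
z = (0.259285 − 0.249931)/0.013591 = 0.009354/0.013591 = 0.688.

z = 0.688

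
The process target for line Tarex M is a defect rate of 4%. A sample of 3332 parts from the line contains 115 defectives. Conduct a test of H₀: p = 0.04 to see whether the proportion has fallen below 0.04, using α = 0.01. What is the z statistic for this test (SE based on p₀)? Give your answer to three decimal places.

p̂ = 115/3332 ≈ 0.034514.
Standard error under H₀: √(0.04×0.96/3332) = 0.003395.
z = (0.034514 − 0.04)/0.003395 = -0.005486/0.003395 = -1.616.
p-value = P(Z < -1.616) ≈ 0.0530. With α = 0.01, fail to reject H₀.

z = -1.616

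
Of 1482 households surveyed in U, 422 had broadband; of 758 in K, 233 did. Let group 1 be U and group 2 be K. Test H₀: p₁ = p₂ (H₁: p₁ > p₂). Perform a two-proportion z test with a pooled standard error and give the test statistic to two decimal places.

z = -1.11

p̂₁ = 422/1482 ≈ 0.2848, p̂₂ = 233/758 ≈ 0.3074.
Pooled p̂ = (422+233)/(1482+758) = 655/2240 = 0.2924.
SE = √(0.206907 × 0.00199403) = 0.0203.
z = (0.2848 − 0.3074)/0.0203 = -0.0226/0.0203 = -1.11.
p-value = P(Z > -1.114) ≈ 0.8675.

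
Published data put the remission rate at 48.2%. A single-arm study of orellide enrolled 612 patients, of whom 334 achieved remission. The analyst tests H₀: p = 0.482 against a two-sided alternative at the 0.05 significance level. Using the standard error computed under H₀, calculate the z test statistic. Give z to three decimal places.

p̂ = 334/612 = 0.54575.
Standard error under H₀: √(0.482×0.518/612) = 0.02020.
z = (0.54575 − 0.482)/0.02020 = 0.06375/0.02020 = 3.156.
Two-sided p-value ≈ 2·Φ(−3.156) = 0.0016. With α = 0.05, reject H₀.

z = 3.156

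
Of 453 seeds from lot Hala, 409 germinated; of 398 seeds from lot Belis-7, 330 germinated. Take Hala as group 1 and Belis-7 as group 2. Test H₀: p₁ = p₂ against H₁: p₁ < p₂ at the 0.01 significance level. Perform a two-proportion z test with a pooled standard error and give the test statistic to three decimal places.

p̂₁ = 409/453 ≈ 0.902870, p̂₂ = 330/398 ≈ 0.829146.
Pooled p̂ = (409+330)/(453+398) = 739/851 = 0.868390.
SE = √(p̂(1−p̂)(1/n₁+1/n₂)) = √(0.868390·0.131610·0.00472007) = √(0.000539451) = 0.023226.
z = (0.902870 − 0.829146)/0.023226 = 0.073724/0.023226 = 3.174.
p-value = P(Z < 3.174) ≈ 0.9992. With α = 0.01, fail to reject H₀.

z = 3.174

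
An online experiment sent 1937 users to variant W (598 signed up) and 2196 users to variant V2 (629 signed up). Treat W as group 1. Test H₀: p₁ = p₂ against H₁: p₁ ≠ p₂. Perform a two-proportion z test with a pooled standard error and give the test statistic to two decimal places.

z = 1.57

p̂₁ = 598/1937 ≈ 0.3087, p̂₂ = 629/2196 ≈ 0.2864.
Pooled p̂ = (598+629)/(1937+2196) = 1227/4133 = 0.2969.
SE = √(0.208742 × 0.000971636) = 0.0142.
z = (0.3087 − 0.2864)/0.0142 = 0.0223/0.0142 = 1.57.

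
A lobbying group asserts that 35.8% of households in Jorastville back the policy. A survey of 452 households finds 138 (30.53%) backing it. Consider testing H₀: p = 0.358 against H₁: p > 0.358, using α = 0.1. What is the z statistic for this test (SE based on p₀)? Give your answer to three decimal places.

p̂ = 138/452 = 0.30531.
Under H₀, SE = √(0.358·0.642/452) = √(0.000508487) = 0.02255.
z = (0.30531 − 0.358)/0.02255 = -0.05269/0.02255 = -2.337.
p-value = P(Z > -2.337) ≈ 0.9903. With α = 0.1, fail to reject H₀.

z = -2.337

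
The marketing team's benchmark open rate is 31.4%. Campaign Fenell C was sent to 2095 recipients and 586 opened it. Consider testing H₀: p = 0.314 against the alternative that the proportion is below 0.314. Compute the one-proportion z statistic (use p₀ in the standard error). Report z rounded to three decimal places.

p̂ = 586/2095 = 0.279714.
Standard error under H₀: √(0.314×0.686/2095) = 0.010140.
z = (0.279714 − 0.314)/0.010140 = -0.034286/0.010140 = -3.381.
p-value = P(Z < -3.381) ≈ 0.0004.

z = -3.381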